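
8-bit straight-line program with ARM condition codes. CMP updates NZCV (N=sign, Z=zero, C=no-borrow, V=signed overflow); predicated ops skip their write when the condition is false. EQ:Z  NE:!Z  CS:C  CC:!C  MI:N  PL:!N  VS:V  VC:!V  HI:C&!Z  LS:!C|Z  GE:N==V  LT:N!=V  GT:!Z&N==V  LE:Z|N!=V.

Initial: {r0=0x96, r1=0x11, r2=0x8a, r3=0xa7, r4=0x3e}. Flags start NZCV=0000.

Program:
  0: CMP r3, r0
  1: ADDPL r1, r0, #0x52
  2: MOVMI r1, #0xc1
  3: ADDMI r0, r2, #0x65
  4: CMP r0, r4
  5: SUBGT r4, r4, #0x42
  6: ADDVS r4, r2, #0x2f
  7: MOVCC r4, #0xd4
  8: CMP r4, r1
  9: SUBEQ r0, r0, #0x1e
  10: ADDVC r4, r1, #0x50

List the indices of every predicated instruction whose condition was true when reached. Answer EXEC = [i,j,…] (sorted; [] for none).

[0] flags=0010 → (cmp)
[1] flags=0010 PL?T → r1=0xe8
[2] flags=0010 MI?F → skip
[3] flags=0010 MI?F → skip
[4] flags=0011 → (cmp)
[5] flags=0011 GT?F → skip
[6] flags=0011 VS?T → r4=0xb9
[7] flags=0011 CC?F → skip
[8] flags=1000 → (cmp)
[9] flags=1000 EQ?F → skip
[10] flags=1000 VC?T → r4=0x38

EXEC = [1,6,10]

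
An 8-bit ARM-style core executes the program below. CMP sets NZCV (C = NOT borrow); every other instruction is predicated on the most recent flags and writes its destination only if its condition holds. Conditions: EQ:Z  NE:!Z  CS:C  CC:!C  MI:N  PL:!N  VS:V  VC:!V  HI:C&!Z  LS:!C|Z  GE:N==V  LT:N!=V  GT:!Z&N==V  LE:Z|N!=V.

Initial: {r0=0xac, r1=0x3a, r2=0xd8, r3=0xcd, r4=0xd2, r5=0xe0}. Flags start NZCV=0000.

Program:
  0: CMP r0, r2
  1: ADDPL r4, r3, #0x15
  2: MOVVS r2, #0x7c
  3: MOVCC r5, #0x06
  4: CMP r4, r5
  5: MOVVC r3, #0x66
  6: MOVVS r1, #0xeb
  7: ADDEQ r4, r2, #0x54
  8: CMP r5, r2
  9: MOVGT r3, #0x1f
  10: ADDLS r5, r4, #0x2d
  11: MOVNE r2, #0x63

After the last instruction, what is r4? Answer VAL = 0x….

VAL = 0xd2

[0] flags=1000 → (cmp)
[1] flags=1000 PL?F → skip
[2] flags=1000 VS?F → skip
[3] flags=1000 CC?T → r5=0x06
[4] flags=1010 → (cmp)
[5] flags=1010 VC?T → r3=0x66
[6] flags=1010 VS?F → skip
[7] flags=1010 EQ?F → skip
[8] flags=0000 → (cmp)
[9] flags=0000 GT?T → r3=0x1f
[10] flags=0000 LS?T → r5=0xff
[11] flags=0000 NE?T → r2=0x63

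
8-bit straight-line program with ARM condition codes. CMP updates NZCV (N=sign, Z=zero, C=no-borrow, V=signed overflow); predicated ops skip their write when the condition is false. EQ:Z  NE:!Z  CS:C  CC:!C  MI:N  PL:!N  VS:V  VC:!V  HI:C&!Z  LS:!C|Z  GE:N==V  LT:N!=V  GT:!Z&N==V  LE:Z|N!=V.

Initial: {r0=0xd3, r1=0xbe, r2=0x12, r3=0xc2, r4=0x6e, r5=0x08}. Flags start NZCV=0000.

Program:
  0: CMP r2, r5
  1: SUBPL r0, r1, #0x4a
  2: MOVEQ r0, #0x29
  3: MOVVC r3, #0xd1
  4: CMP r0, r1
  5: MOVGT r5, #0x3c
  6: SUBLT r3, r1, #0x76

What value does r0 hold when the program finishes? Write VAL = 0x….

VAL = 0x74

0: ✓ CMP  NZCV=0010
1: ✓ SUBPL  r0←0x74
2: · MOVEQ
3: ✓ MOVVC  r3←0xd1
4: ✓ CMP  NZCV=1001
5: ✓ MOVGT  r5←0x3c
6: · SUBLT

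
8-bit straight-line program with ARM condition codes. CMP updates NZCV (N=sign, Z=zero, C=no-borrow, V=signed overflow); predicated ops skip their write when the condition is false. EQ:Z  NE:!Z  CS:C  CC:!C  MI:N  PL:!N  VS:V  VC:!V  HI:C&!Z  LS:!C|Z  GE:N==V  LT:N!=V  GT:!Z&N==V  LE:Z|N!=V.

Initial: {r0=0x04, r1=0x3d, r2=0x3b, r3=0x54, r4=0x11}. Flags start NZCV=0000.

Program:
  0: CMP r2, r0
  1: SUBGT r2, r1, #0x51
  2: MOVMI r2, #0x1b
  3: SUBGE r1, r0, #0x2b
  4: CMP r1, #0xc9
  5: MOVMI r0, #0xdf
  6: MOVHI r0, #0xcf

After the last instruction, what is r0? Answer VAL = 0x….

VAL = 0xcf

[0] flags=0010 → (cmp)
[1] flags=0010 GT?T → r2=0xec
[2] flags=0010 MI?F → skip
[3] flags=0010 GE?T → r1=0xd9
[4] flags=0010 → (cmp)
[5] flags=0010 MI?F → skip
[6] flags=0010 HI?T → r0=0xcf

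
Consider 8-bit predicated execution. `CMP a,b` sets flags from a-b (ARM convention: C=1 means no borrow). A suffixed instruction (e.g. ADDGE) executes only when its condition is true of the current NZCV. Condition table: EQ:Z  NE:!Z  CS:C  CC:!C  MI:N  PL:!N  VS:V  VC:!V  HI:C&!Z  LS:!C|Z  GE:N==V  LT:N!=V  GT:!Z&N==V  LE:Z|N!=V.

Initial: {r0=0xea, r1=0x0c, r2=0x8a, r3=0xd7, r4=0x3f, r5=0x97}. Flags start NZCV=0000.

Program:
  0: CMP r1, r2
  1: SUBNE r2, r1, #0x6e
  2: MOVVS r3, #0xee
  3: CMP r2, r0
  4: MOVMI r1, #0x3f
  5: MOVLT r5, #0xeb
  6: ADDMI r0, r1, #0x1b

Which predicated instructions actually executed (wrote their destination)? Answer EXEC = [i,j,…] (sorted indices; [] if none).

EXEC = [1,2,4,5,6]

0: ✓ CMP  NZCV=1001
1: ✓ SUBNE  r2←0x9e
2: ✓ MOVVS  r3←0xee
3: ✓ CMP  NZCV=1000
4: ✓ MOVMI  r1←0x3f
5: ✓ MOVLT  r5←0xeb
6: ✓ ADDMI  r0←0x5a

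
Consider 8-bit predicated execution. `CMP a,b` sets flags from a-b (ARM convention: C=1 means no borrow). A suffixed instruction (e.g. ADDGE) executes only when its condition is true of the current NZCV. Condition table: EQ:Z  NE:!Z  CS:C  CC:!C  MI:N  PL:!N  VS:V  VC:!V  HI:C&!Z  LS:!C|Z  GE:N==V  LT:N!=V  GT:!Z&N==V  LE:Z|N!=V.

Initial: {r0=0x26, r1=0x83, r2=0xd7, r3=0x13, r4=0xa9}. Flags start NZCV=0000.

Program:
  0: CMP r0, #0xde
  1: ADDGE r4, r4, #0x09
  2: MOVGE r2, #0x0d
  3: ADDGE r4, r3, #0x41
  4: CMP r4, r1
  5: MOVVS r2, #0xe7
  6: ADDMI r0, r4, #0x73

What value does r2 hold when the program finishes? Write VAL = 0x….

0: ✓ CMP  NZCV=0000
1: ✓ ADDGE  r4←0xb2
2: ✓ MOVGE  r2←0x0d
3: ✓ ADDGE  r4←0x54
4: ✓ CMP  NZCV=1001
5: ✓ MOVVS  r2←0xe7
6: ✓ ADDMI  r0←0xc7

VAL = 0xe7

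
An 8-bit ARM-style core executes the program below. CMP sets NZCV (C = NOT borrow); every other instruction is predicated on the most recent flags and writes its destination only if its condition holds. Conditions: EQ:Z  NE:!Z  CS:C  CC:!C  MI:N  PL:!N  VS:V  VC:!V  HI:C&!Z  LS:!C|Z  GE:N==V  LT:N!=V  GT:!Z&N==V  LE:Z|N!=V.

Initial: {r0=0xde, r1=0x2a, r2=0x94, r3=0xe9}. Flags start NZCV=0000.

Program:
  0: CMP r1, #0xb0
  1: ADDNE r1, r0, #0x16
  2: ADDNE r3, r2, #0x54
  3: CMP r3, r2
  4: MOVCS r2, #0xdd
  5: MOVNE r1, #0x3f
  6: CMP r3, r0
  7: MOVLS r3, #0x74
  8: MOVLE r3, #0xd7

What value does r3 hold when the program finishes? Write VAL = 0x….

0: ✓ CMP  NZCV=0000
1: ✓ ADDNE  r1←0xf4
2: ✓ ADDNE  r3←0xe8
3: ✓ CMP  NZCV=0010
4: ✓ MOVCS  r2←0xdd
5: ✓ MOVNE  r1←0x3f
6: ✓ CMP  NZCV=0010
7: · MOVLS
8: · MOVLE

VAL = 0xe8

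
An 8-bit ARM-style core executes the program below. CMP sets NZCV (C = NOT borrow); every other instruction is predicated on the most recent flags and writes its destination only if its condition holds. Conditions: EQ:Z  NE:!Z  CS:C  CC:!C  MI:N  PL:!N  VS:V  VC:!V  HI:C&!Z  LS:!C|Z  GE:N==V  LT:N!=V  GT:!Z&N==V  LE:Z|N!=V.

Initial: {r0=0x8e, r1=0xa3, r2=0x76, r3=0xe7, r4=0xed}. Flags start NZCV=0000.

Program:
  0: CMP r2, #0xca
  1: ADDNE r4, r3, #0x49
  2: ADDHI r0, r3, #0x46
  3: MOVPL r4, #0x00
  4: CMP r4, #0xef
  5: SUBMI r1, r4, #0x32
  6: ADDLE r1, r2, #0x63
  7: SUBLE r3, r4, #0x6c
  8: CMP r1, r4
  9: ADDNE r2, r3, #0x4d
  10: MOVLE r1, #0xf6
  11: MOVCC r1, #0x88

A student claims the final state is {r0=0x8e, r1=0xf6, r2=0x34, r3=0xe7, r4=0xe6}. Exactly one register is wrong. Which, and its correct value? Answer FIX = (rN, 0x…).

0: ✓ CMP  NZCV=1001
1: ✓ ADDNE  r4←0x30
2: · ADDHI
3: · MOVPL
4: ✓ CMP  NZCV=0000
5: · SUBMI
6: · ADDLE
7: · SUBLE
8: ✓ CMP  NZCV=0011
9: ✓ ADDNE  r2←0x34
10: ✓ MOVLE  r1←0xf6
11: · MOVCC

FIX = (r4, 0x30)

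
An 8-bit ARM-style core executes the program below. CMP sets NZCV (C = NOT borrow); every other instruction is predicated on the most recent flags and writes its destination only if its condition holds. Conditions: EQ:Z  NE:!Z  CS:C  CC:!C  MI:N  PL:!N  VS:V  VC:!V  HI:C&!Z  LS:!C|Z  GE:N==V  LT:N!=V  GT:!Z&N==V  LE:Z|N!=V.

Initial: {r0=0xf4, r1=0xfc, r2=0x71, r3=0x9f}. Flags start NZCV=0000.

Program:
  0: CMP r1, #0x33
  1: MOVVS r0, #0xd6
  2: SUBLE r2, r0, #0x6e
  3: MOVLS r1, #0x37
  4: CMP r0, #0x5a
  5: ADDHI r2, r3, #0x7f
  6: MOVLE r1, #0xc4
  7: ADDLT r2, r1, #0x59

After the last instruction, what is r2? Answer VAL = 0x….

VAL = 0x1d

[0] flags=1010 → (cmp)
[1] flags=1010 VS?F → skip
[2] flags=1010 LE?T → r2=0x86
[3] flags=1010 LS?F → skip
[4] flags=1010 → (cmp)
[5] flags=1010 HI?T → r2=0x1e
[6] flags=1010 LE?T → r1=0xc4
[7] flags=1010 LT?T → r2=0x1d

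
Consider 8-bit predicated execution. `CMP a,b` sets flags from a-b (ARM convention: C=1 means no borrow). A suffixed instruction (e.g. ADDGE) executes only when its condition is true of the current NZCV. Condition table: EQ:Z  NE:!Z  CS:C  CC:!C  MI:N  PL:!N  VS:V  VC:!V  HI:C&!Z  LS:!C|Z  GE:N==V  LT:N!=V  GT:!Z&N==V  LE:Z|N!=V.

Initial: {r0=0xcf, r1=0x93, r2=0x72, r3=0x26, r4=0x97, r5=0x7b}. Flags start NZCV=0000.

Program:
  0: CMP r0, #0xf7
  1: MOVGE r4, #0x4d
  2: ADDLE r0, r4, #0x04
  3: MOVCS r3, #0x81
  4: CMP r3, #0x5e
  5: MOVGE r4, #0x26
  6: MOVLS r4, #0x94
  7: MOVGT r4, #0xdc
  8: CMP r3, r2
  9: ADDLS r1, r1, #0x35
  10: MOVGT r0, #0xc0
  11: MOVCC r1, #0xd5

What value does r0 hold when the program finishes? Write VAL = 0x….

0: ✓ CMP  NZCV=1000
1: · MOVGE
2: ✓ ADDLE  r0←0x9b
3: · MOVCS
4: ✓ CMP  NZCV=1000
5: · MOVGE
6: ✓ MOVLS  r4←0x94
7: · MOVGT
8: ✓ CMP  NZCV=1000
9: ✓ ADDLS  r1←0xc8
10: · MOVGT
11: ✓ MOVCC  r1←0xd5

VAL = 0x9b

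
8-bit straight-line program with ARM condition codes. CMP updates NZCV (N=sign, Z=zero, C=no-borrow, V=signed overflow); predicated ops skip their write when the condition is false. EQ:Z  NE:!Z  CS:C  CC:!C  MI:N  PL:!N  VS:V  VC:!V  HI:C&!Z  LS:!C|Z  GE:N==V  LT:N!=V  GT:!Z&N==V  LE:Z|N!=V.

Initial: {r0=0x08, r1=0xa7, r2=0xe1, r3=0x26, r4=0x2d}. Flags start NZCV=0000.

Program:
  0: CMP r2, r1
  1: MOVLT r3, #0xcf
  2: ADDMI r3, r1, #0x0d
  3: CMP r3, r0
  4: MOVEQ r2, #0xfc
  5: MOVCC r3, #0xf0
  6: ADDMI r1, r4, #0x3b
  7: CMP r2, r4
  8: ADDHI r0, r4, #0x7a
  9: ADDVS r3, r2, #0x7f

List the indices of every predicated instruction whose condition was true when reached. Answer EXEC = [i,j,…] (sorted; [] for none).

0: ✓ CMP  NZCV=0010
1: · MOVLT
2: · ADDMI
3: ✓ CMP  NZCV=0010
4: · MOVEQ
5: · MOVCC
6: · ADDMI
7: ✓ CMP  NZCV=1010
8: ✓ ADDHI  r0←0xa7
9: · ADDVS

EXEC = [8]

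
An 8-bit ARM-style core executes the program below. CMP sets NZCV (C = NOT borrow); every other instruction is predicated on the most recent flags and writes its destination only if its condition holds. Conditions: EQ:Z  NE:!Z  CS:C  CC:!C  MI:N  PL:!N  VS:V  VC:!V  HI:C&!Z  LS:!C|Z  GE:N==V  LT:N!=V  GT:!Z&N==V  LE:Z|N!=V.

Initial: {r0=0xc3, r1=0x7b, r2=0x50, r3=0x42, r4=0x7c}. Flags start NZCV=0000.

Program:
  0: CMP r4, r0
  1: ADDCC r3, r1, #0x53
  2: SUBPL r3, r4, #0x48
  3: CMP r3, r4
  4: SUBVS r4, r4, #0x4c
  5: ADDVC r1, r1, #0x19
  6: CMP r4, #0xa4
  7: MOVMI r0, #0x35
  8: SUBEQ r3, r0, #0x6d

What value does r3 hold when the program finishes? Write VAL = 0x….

0: ✓ CMP  NZCV=1001
1: ✓ ADDCC  r3←0xce
2: · SUBPL
3: ✓ CMP  NZCV=0011
4: ✓ SUBVS  r4←0x30
5: · ADDVC
6: ✓ CMP  NZCV=1001
7: ✓ MOVMI  r0←0x35
8: · SUBEQ

VAL = 0xce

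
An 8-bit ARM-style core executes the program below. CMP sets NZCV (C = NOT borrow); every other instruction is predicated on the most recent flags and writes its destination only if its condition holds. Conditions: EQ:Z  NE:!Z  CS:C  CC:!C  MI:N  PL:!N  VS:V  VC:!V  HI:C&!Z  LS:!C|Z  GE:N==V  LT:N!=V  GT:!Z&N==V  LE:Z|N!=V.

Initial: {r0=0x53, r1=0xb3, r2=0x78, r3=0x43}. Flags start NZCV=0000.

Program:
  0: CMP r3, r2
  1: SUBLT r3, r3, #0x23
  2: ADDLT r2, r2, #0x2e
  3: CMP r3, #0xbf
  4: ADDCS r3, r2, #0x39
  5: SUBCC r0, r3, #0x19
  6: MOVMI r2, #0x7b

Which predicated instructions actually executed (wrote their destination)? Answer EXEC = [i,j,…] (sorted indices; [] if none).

EXEC = [1,2,5]

0: ✓ CMP  NZCV=1000
1: ✓ SUBLT  r3←0x20
2: ✓ ADDLT  r2←0xa6
3: ✓ CMP  NZCV=0000
4: · ADDCS
5: ✓ SUBCC  r0←0x07
6: · MOVMI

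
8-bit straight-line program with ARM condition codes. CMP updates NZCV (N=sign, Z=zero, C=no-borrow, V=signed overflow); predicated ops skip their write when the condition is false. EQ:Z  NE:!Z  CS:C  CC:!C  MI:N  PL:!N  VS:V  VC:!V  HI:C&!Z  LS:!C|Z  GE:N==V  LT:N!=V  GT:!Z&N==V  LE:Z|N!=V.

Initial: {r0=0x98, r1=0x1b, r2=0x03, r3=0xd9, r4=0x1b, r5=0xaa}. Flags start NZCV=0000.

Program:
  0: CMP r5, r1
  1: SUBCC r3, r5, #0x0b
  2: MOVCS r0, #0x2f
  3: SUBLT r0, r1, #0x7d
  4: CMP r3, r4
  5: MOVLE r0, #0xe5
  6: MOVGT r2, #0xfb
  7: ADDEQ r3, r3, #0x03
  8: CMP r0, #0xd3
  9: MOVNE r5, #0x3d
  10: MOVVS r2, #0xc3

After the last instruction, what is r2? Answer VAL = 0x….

[0] flags=1010 → (cmp)
[1] flags=1010 CC?F → skip
[2] flags=1010 CS?T → r0=0x2f
[3] flags=1010 LT?T → r0=0x9e
[4] flags=1010 → (cmp)
[5] flags=1010 LE?T → r0=0xe5
[6] flags=1010 GT?F → skip
[7] flags=1010 EQ?F → skip
[8] flags=0010 → (cmp)
[9] flags=0010 NE?T → r5=0x3d
[10] flags=0010 VS?F → skip

VAL = 0x03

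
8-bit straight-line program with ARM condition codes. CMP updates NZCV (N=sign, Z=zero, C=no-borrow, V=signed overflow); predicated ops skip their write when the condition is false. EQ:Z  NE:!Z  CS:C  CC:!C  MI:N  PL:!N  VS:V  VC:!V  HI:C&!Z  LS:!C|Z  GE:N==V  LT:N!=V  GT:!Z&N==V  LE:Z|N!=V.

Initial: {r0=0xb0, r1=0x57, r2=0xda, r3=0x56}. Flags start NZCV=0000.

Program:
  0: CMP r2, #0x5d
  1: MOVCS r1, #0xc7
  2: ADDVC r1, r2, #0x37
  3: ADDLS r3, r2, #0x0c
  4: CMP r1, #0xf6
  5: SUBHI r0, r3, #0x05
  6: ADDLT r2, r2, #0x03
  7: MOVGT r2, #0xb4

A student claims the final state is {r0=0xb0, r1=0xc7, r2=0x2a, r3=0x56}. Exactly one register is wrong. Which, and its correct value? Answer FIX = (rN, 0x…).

0: ✓ CMP  NZCV=0011
1: ✓ MOVCS  r1←0xc7
2: · ADDVC
3: · ADDLS
4: ✓ CMP  NZCV=1000
5: · SUBHI
6: ✓ ADDLT  r2←0xdd
7: · MOVGT

FIX = (r2, 0xdd)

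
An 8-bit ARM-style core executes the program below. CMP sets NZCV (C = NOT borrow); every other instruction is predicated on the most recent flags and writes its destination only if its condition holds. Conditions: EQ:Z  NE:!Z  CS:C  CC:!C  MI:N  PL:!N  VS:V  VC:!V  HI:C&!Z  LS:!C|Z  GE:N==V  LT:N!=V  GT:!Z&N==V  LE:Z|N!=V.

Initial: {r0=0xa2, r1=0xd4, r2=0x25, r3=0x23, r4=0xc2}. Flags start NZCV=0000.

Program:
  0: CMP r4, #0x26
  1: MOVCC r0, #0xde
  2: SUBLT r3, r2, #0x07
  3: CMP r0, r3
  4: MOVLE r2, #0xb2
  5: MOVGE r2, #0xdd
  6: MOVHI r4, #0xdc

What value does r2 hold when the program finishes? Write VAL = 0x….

0: ✓ CMP  NZCV=1010
1: · MOVCC
2: ✓ SUBLT  r3←0x1e
3: ✓ CMP  NZCV=1010
4: ✓ MOVLE  r2←0xb2
5: · MOVGE
6: ✓ MOVHI  r4←0xdc

VAL = 0xb2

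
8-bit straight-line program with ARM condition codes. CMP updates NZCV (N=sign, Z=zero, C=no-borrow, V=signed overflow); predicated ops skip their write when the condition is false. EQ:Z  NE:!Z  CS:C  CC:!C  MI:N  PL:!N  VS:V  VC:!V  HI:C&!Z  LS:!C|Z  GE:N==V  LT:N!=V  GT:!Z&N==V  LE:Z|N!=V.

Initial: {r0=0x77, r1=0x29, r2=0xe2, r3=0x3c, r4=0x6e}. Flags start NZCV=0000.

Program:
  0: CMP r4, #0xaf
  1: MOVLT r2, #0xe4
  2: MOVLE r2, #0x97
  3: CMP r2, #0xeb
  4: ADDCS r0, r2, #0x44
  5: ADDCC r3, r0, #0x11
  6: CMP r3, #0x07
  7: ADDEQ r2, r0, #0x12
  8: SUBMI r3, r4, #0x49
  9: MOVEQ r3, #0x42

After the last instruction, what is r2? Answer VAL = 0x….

[0] flags=1001 → (cmp)
[1] flags=1001 LT?F → skip
[2] flags=1001 LE?F → skip
[3] flags=1000 → (cmp)
[4] flags=1000 CS?F → skip
[5] flags=1000 CC?T → r3=0x88
[6] flags=1010 → (cmp)
[7] flags=1010 EQ?F → skip
[8] flags=1010 MI?T → r3=0x25
[9] flags=1010 EQ?F → skip

VAL = 0xe2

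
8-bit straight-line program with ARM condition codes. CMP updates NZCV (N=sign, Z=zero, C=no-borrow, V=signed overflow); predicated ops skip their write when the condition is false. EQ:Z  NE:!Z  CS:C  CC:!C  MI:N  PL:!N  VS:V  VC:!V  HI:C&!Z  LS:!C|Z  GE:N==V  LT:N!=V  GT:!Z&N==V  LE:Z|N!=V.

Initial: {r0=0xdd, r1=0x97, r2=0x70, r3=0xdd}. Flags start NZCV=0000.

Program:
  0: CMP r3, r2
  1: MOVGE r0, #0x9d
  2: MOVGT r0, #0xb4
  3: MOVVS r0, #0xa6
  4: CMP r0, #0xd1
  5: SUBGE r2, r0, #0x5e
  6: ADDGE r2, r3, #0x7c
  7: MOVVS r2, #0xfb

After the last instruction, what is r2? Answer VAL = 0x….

VAL = 0x70

0: ✓ CMP  NZCV=0011
1: · MOVGE
2: · MOVGT
3: ✓ MOVVS  r0←0xa6
4: ✓ CMP  NZCV=1000
5: · SUBGE
6: · ADDGE
7: · MOVVS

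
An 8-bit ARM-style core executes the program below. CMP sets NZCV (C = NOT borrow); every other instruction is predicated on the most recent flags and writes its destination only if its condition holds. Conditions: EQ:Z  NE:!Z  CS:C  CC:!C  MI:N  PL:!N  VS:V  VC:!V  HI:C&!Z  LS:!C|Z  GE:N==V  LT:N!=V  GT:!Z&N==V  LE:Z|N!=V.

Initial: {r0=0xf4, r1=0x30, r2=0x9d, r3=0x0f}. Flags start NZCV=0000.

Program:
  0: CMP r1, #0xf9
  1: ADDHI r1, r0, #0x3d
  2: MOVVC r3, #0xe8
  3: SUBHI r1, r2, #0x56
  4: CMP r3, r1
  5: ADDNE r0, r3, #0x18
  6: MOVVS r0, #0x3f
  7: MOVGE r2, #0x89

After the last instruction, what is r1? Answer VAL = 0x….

[0] flags=0000 → (cmp)
[1] flags=0000 HI?F → skip
[2] flags=0000 VC?T → r3=0xe8
[3] flags=0000 HI?F → skip
[4] flags=1010 → (cmp)
[5] flags=1010 NE?T → r0=0x00
[6] flags=1010 VS?F → skip
[7] flags=1010 GE?F → skip

VAL = 0x30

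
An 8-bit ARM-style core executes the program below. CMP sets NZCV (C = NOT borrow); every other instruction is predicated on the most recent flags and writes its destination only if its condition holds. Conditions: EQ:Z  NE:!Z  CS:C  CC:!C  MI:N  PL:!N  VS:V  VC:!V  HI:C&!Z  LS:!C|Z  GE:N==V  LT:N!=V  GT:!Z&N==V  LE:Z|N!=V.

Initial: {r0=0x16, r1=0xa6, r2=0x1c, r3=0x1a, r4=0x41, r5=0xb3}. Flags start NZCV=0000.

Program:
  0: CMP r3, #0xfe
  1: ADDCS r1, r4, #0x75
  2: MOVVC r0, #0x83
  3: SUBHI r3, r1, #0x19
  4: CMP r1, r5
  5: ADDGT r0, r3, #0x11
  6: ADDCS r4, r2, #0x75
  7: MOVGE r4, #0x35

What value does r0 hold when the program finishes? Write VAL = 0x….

0: ✓ CMP  NZCV=0000
1: · ADDCS
2: ✓ MOVVC  r0←0x83
3: · SUBHI
4: ✓ CMP  NZCV=1000
5: · ADDGT
6: · ADDCS
7: · MOVGE

VAL = 0x83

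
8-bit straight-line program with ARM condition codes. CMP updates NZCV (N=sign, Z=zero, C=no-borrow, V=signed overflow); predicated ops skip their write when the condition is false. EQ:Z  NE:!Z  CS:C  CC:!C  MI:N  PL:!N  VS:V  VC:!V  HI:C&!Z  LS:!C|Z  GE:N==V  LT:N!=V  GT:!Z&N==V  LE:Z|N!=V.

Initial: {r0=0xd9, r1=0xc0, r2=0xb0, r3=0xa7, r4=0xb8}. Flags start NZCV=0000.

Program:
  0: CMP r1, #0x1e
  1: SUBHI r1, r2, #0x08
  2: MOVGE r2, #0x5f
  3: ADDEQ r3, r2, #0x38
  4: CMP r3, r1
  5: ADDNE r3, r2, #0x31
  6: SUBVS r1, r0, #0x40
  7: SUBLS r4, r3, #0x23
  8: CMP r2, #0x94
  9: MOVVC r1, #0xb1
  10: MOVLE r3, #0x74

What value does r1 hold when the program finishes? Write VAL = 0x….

[0] flags=1010 → (cmp)
[1] flags=1010 HI?T → r1=0xa8
[2] flags=1010 GE?F → skip
[3] flags=1010 EQ?F → skip
[4] flags=1000 → (cmp)
[5] flags=1000 NE?T → r3=0xe1
[6] flags=1000 VS?F → skip
[7] flags=1000 LS?T → r4=0xbe
[8] flags=0010 → (cmp)
[9] flags=0010 VC?T → r1=0xb1
[10] flags=0010 LE?F → skip

VAL = 0xb1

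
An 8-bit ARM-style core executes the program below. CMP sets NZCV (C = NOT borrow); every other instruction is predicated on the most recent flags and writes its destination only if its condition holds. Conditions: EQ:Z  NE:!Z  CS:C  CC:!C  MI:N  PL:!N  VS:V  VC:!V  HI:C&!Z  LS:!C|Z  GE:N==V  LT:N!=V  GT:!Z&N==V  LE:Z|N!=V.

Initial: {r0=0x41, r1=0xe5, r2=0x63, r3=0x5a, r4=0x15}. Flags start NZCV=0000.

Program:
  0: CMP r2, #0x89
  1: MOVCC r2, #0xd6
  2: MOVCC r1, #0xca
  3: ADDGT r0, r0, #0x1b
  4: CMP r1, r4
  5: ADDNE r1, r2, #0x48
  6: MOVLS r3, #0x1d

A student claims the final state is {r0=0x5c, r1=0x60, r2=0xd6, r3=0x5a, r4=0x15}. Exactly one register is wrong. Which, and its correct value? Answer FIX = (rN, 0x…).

[0] flags=1001 → (cmp)
[1] flags=1001 CC?T → r2=0xd6
[2] flags=1001 CC?T → r1=0xca
[3] flags=1001 GT?T → r0=0x5c
[4] flags=1010 → (cmp)
[5] flags=1010 NE?T → r1=0x1e
[6] flags=1010 LS?F → skip

FIX = (r1, 0x1e)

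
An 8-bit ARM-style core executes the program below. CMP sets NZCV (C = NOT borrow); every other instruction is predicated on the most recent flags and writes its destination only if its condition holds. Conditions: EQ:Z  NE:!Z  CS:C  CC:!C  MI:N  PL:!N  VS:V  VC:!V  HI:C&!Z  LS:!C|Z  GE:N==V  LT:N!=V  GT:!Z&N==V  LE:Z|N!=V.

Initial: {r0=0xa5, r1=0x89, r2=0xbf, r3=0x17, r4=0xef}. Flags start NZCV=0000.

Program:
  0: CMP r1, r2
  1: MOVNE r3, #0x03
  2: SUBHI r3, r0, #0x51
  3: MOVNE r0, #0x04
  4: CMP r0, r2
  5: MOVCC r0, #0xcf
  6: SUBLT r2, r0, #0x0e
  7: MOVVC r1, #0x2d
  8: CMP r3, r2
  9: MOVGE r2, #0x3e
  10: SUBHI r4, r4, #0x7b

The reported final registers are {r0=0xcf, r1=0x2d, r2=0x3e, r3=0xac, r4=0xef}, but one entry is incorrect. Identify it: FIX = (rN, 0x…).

[0] flags=1000 → (cmp)
[1] flags=1000 NE?T → r3=0x03
[2] flags=1000 HI?F → skip
[3] flags=1000 NE?T → r0=0x04
[4] flags=0000 → (cmp)
[5] flags=0000 CC?T → r0=0xcf
[6] flags=0000 LT?F → skip
[7] flags=0000 VC?T → r1=0x2d
[8] flags=0000 → (cmp)
[9] flags=0000 GE?T → r2=0x3e
[10] flags=0000 HI?F → skip

FIX = (r3, 0x03)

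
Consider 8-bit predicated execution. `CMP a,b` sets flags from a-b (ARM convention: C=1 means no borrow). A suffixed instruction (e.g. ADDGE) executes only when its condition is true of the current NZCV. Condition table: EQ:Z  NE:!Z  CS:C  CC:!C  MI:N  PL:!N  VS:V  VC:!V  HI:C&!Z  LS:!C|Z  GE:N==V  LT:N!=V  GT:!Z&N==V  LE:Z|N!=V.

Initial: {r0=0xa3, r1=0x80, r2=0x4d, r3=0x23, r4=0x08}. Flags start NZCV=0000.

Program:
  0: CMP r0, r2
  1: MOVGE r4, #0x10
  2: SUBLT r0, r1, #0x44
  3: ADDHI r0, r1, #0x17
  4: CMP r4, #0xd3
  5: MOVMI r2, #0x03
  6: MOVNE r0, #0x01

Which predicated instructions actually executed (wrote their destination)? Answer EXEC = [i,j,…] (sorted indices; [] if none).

EXEC = [2,3,6]

[0] flags=0011 → (cmp)
[1] flags=0011 GE?F → skip
[2] flags=0011 LT?T → r0=0x3c
[3] flags=0011 HI?T → r0=0x97
[4] flags=0000 → (cmp)
[5] flags=0000 MI?F → skip
[6] flags=0000 NE?T → r0=0x01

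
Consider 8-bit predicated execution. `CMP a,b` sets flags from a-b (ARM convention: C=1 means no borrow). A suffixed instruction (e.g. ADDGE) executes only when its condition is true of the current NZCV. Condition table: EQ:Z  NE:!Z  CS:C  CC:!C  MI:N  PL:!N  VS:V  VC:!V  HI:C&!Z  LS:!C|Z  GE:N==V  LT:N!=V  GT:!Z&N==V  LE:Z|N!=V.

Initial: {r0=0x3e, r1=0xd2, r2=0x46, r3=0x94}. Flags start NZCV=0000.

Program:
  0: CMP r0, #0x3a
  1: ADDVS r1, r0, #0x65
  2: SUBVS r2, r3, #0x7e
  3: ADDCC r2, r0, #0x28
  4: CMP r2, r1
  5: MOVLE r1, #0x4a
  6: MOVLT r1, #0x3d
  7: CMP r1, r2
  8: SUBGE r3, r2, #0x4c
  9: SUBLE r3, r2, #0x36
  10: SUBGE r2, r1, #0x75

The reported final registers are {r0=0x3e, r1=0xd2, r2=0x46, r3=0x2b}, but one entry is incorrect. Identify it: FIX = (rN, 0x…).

[0] flags=0010 → (cmp)
[1] flags=0010 VS?F → skip
[2] flags=0010 VS?F → skip
[3] flags=0010 CC?F → skip
[4] flags=0000 → (cmp)
[5] flags=0000 LE?F → skip
[6] flags=0000 LT?F → skip
[7] flags=1010 → (cmp)
[8] flags=1010 GE?F → skip
[9] flags=1010 LE?T → r3=0x10
[10] flags=1010 GE?F → skip

FIX = (r3, 0x10)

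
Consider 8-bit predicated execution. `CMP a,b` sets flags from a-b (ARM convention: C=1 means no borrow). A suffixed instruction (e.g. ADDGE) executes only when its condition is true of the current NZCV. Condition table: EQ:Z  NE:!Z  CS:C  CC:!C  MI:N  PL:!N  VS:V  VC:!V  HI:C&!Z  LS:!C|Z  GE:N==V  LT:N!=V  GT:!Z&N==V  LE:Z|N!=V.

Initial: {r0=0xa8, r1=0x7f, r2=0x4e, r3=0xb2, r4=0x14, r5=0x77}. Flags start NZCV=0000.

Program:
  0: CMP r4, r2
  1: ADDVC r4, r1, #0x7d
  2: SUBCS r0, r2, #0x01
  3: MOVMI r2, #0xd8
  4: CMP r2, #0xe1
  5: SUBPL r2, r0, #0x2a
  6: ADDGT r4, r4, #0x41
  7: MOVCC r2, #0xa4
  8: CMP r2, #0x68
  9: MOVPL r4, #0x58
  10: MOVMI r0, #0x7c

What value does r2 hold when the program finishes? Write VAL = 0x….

0: ✓ CMP  NZCV=1000
1: ✓ ADDVC  r4←0xfc
2: · SUBCS
3: ✓ MOVMI  r2←0xd8
4: ✓ CMP  NZCV=1000
5: · SUBPL
6: · ADDGT
7: ✓ MOVCC  r2←0xa4
8: ✓ CMP  NZCV=0011
9: ✓ MOVPL  r4←0x58
10: · MOVMI

VAL = 0xa4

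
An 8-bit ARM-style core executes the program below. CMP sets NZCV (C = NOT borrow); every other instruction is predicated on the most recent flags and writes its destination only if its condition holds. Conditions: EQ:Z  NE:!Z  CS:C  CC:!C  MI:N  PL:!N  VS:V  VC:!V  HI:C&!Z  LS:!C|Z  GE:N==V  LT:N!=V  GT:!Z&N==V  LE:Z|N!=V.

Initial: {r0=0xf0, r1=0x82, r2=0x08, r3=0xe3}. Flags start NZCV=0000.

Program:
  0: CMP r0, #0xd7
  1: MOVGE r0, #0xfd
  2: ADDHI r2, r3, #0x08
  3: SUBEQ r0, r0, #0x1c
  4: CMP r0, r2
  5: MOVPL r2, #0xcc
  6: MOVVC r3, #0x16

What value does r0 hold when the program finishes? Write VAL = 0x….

VAL = 0xfd

0: ✓ CMP  NZCV=0010
1: ✓ MOVGE  r0←0xfd
2: ✓ ADDHI  r2←0xeb
3: · SUBEQ
4: ✓ CMP  NZCV=0010
5: ✓ MOVPL  r2←0xcc
6: ✓ MOVVC  r3←0x16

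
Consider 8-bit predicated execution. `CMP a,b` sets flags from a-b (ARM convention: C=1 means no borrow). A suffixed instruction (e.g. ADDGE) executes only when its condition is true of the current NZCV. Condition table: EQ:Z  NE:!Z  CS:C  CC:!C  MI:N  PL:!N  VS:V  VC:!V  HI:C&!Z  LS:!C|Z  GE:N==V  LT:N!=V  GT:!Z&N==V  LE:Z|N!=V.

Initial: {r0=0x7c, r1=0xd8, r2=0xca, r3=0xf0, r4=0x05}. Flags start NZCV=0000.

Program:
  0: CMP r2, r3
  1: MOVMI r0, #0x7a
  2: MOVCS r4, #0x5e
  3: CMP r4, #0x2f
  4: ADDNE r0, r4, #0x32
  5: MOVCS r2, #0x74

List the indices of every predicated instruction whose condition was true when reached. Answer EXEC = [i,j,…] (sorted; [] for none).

EXEC = [1,4]

0: ✓ CMP  NZCV=1000
1: ✓ MOVMI  r0←0x7a
2: · MOVCS
3: ✓ CMP  NZCV=1000
4: ✓ ADDNE  r0←0x37
5: · MOVCS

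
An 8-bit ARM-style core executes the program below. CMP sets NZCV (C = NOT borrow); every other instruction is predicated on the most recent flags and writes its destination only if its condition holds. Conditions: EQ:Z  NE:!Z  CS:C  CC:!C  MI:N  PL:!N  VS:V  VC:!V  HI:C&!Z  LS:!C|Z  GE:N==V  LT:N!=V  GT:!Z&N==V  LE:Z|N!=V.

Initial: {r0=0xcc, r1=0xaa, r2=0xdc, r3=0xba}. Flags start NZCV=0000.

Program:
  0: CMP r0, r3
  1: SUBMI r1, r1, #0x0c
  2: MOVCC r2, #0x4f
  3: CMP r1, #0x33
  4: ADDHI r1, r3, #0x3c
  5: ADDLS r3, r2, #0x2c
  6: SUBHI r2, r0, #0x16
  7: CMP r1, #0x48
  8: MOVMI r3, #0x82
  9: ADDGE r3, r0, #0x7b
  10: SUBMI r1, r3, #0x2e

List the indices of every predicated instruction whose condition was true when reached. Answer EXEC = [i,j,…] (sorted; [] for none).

EXEC = [4,6,8,10]

[0] flags=0010 → (cmp)
[1] flags=0010 MI?F → skip
[2] flags=0010 CC?F → skip
[3] flags=0011 → (cmp)
[4] flags=0011 HI?T → r1=0xf6
[5] flags=0011 LS?F → skip
[6] flags=0011 HI?T → r2=0xb6
[7] flags=1010 → (cmp)
[8] flags=1010 MI?T → r3=0x82
[9] flags=1010 GE?F → skip
[10] flags=1010 MI?T → r1=0x54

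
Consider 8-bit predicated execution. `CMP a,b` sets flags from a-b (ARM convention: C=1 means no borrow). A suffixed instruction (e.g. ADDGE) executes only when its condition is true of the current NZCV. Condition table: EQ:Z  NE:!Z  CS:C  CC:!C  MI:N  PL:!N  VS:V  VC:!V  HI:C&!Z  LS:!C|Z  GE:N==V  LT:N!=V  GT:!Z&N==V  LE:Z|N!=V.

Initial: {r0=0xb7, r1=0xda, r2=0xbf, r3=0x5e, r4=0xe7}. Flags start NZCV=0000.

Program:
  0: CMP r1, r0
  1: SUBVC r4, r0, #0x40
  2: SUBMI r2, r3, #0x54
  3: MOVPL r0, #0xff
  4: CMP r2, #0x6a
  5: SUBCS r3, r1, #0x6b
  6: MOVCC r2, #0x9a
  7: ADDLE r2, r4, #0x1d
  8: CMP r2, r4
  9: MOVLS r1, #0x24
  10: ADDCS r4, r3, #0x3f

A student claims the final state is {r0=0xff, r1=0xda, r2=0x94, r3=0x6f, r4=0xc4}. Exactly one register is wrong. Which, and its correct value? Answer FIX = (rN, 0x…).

0: ✓ CMP  NZCV=0010
1: ✓ SUBVC  r4←0x77
2: · SUBMI
3: ✓ MOVPL  r0←0xff
4: ✓ CMP  NZCV=0011
5: ✓ SUBCS  r3←0x6f
6: · MOVCC
7: ✓ ADDLE  r2←0x94
8: ✓ CMP  NZCV=0011
9: · MOVLS
10: ✓ ADDCS  r4←0xae

FIX = (r4, 0xae)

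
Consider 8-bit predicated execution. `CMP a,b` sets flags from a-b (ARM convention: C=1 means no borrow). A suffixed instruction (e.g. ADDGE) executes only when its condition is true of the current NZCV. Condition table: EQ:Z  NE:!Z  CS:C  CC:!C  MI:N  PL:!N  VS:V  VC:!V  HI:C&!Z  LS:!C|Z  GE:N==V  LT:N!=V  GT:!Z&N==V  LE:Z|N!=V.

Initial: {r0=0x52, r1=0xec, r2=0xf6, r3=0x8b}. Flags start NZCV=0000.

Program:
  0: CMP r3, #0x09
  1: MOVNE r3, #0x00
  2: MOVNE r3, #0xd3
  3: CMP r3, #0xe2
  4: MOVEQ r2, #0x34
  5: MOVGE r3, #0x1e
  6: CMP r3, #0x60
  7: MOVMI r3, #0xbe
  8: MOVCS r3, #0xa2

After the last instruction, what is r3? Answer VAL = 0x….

VAL = 0xa2

[0] flags=1010 → (cmp)
[1] flags=1010 NE?T → r3=0x00
[2] flags=1010 NE?T → r3=0xd3
[3] flags=1000 → (cmp)
[4] flags=1000 EQ?F → skip
[5] flags=1000 GE?F → skip
[6] flags=0011 → (cmp)
[7] flags=0011 MI?F → skip
[8] flags=0011 CS?T → r3=0xa2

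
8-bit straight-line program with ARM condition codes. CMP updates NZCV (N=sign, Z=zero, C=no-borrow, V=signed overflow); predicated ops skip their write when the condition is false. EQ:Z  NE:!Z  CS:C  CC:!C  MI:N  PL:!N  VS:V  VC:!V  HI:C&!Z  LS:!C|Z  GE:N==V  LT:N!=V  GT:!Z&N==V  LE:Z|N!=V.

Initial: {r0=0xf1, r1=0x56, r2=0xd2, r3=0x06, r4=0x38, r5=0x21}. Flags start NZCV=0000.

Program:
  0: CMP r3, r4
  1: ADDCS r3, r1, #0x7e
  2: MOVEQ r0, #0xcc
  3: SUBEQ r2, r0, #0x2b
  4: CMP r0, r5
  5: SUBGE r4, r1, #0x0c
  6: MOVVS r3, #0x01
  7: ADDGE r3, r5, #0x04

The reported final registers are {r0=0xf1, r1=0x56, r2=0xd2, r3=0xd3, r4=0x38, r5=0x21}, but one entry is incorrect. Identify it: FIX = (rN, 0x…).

FIX = (r3, 0x06)

[0] flags=1000 → (cmp)
[1] flags=1000 CS?F → skip
[2] flags=1000 EQ?F → skip
[3] flags=1000 EQ?F → skip
[4] flags=1010 → (cmp)
[5] flags=1010 GE?F → skip
[6] flags=1010 VS?F → skip
[7] flags=1010 GE?F → skip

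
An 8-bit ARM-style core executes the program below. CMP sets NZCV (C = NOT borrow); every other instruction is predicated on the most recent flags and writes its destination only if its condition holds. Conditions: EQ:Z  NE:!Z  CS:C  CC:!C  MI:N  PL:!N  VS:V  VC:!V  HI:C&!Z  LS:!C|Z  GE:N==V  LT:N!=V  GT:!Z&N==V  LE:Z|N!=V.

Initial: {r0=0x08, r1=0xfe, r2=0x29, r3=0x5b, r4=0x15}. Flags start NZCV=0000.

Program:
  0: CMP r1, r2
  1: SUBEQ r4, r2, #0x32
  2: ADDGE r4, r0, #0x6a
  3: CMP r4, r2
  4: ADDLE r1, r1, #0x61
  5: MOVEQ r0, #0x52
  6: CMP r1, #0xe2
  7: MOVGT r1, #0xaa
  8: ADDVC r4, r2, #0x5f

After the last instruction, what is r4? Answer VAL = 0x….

VAL = 0x88

[0] flags=1010 → (cmp)
[1] flags=1010 EQ?F → skip
[2] flags=1010 GE?F → skip
[3] flags=1000 → (cmp)
[4] flags=1000 LE?T → r1=0x5f
[5] flags=1000 EQ?F → skip
[6] flags=0000 → (cmp)
[7] flags=0000 GT?T → r1=0xaa
[8] flags=0000 VC?T → r4=0x88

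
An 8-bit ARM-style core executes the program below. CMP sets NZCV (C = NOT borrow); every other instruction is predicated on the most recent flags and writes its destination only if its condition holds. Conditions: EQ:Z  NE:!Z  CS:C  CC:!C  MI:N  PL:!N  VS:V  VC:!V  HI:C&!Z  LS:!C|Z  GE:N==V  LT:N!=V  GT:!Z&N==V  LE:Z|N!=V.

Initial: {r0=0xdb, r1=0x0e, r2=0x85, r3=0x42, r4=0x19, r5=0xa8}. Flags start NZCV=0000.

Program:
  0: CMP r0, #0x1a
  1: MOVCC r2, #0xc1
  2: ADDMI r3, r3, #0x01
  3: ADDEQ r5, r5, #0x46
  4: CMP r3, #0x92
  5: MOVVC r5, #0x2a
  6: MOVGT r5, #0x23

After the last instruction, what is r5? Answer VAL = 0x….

VAL = 0x23

[0] flags=1010 → (cmp)
[1] flags=1010 CC?F → skip
[2] flags=1010 MI?T → r3=0x43
[3] flags=1010 EQ?F → skip
[4] flags=1001 → (cmp)
[5] flags=1001 VC?F → skip
[6] flags=1001 GT?T → r5=0x23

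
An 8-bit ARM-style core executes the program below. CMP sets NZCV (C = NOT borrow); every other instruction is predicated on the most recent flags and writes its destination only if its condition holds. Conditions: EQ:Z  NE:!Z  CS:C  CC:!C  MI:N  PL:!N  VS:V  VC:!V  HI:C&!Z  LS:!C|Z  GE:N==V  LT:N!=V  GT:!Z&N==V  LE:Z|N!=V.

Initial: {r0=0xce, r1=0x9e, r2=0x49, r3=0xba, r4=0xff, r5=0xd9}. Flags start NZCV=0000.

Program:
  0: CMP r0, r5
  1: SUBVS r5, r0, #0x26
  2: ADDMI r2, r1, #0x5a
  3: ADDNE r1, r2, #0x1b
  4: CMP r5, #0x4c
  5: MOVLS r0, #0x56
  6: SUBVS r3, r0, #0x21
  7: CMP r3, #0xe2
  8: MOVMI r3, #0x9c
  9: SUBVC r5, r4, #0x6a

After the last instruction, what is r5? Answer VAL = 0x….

[0] flags=1000 → (cmp)
[1] flags=1000 VS?F → skip
[2] flags=1000 MI?T → r2=0xf8
[3] flags=1000 NE?T → r1=0x13
[4] flags=1010 → (cmp)
[5] flags=1010 LS?F → skip
[6] flags=1010 VS?F → skip
[7] flags=1000 → (cmp)
[8] flags=1000 MI?T → r3=0x9c
[9] flags=1000 VC?T → r5=0x95

VAL = 0x95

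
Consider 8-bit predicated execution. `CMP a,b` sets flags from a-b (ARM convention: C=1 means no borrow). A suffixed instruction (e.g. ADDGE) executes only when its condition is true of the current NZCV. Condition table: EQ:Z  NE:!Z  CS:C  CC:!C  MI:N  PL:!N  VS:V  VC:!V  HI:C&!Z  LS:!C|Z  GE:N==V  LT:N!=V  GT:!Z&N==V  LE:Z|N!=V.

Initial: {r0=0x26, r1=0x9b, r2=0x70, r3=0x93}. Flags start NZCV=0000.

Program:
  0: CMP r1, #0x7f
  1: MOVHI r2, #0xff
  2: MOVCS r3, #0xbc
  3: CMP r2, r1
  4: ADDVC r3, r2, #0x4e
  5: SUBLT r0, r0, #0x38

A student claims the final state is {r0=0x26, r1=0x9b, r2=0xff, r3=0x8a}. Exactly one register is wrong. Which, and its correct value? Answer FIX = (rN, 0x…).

[0] flags=0011 → (cmp)
[1] flags=0011 HI?T → r2=0xff
[2] flags=0011 CS?T → r3=0xbc
[3] flags=0010 → (cmp)
[4] flags=0010 VC?T → r3=0x4d
[5] flags=0010 LT?F → skip

FIX = (r3, 0x4d)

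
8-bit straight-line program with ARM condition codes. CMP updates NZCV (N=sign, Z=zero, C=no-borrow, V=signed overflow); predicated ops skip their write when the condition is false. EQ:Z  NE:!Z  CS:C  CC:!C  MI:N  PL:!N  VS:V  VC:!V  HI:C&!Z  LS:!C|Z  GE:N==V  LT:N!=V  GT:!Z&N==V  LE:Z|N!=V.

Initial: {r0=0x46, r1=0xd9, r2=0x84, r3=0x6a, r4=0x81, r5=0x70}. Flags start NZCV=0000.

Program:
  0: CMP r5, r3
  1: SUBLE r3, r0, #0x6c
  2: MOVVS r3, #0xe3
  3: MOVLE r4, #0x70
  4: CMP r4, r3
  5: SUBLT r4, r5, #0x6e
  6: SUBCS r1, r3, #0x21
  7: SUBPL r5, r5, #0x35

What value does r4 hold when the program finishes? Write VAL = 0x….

VAL = 0x02

0: ✓ CMP  NZCV=0010
1: · SUBLE
2: · MOVVS
3: · MOVLE
4: ✓ CMP  NZCV=0011
5: ✓ SUBLT  r4←0x02
6: ✓ SUBCS  r1←0x49
7: ✓ SUBPL  r5←0x3b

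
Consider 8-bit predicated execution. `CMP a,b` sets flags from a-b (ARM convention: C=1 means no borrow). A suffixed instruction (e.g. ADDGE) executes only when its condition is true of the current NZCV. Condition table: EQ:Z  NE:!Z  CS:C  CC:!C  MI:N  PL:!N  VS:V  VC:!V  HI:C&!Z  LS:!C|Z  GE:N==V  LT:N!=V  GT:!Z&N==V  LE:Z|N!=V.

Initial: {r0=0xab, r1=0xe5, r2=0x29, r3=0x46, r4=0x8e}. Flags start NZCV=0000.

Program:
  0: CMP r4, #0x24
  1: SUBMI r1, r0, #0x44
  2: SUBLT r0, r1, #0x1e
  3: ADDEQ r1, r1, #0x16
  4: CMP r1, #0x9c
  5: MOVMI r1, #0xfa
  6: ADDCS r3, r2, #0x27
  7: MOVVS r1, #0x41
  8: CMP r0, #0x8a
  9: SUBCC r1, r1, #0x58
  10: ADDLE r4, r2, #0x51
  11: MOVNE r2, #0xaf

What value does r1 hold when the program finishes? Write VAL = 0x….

VAL = 0xe5

0: ✓ CMP  NZCV=0011
1: · SUBMI
2: ✓ SUBLT  r0←0xc7
3: · ADDEQ
4: ✓ CMP  NZCV=0010
5: · MOVMI
6: ✓ ADDCS  r3←0x50
7: · MOVVS
8: ✓ CMP  NZCV=0010
9: · SUBCC
10: · ADDLE
11: ✓ MOVNE  r2←0xaf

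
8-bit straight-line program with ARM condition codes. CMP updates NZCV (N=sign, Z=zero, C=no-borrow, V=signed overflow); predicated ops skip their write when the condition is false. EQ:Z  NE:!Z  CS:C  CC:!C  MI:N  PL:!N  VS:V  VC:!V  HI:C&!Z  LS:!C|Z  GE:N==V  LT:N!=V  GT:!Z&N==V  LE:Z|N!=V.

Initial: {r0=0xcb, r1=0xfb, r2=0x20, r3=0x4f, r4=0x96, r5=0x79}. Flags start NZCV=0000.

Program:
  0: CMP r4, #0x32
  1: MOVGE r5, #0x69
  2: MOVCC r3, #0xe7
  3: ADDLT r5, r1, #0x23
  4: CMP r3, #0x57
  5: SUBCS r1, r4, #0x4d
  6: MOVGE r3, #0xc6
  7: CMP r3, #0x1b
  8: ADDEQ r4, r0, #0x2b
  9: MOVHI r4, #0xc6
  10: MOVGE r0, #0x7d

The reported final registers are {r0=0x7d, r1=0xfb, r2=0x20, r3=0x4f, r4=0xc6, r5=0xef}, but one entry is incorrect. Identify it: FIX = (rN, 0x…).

FIX = (r5, 0x1e)

0: ✓ CMP  NZCV=0011
1: · MOVGE
2: · MOVCC
3: ✓ ADDLT  r5←0x1e
4: ✓ CMP  NZCV=1000
5: · SUBCS
6: · MOVGE
7: ✓ CMP  NZCV=0010
8: · ADDEQ
9: ✓ MOVHI  r4←0xc6
10: ✓ MOVGE  r0←0x7d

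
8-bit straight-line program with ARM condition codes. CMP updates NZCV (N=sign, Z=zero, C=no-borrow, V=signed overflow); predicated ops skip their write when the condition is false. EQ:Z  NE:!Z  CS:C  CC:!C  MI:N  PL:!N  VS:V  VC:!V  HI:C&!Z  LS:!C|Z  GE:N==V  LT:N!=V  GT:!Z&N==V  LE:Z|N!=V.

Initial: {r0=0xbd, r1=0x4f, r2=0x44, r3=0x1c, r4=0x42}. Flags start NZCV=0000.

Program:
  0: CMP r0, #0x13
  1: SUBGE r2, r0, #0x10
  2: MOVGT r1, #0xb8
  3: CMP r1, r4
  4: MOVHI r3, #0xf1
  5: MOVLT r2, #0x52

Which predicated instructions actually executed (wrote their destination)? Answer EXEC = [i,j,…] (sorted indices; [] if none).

[0] flags=1010 → (cmp)
[1] flags=1010 GE?F → skip
[2] flags=1010 GT?F → skip
[3] flags=0010 → (cmp)
[4] flags=0010 HI?T → r3=0xf1
[5] flags=0010 LT?F → skip

EXEC = [4]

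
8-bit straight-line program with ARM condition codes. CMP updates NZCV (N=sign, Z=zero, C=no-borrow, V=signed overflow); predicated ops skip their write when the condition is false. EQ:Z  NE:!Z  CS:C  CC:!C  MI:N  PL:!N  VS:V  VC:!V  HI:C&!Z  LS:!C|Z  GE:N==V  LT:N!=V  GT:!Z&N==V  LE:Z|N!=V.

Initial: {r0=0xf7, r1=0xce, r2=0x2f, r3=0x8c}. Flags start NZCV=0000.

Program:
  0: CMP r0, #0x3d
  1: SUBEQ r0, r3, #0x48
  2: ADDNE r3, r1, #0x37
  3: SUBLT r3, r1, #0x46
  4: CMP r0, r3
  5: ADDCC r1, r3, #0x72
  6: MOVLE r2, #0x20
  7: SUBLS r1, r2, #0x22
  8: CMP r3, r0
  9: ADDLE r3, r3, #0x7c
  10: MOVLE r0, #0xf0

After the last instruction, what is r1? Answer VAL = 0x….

0: ✓ CMP  NZCV=1010
1: · SUBEQ
2: ✓ ADDNE  r3←0x05
3: ✓ SUBLT  r3←0x88
4: ✓ CMP  NZCV=0010
5: · ADDCC
6: · MOVLE
7: · SUBLS
8: ✓ CMP  NZCV=1000
9: ✓ ADDLE  r3←0x04
10: ✓ MOVLE  r0←0xf0

VAL = 0xce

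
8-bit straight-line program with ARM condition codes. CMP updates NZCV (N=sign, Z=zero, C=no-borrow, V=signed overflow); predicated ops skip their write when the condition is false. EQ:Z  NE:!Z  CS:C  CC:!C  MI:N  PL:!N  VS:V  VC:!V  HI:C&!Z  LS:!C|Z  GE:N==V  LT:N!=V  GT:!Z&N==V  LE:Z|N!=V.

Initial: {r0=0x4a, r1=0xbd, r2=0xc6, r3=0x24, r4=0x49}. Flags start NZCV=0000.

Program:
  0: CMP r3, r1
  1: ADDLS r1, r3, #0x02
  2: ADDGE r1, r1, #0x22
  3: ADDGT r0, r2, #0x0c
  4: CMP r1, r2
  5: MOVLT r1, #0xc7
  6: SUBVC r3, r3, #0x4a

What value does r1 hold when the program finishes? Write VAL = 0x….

0: ✓ CMP  NZCV=0000
1: ✓ ADDLS  r1←0x26
2: ✓ ADDGE  r1←0x48
3: ✓ ADDGT  r0←0xd2
4: ✓ CMP  NZCV=1001
5: · MOVLT
6: · SUBVC

VAL = 0x48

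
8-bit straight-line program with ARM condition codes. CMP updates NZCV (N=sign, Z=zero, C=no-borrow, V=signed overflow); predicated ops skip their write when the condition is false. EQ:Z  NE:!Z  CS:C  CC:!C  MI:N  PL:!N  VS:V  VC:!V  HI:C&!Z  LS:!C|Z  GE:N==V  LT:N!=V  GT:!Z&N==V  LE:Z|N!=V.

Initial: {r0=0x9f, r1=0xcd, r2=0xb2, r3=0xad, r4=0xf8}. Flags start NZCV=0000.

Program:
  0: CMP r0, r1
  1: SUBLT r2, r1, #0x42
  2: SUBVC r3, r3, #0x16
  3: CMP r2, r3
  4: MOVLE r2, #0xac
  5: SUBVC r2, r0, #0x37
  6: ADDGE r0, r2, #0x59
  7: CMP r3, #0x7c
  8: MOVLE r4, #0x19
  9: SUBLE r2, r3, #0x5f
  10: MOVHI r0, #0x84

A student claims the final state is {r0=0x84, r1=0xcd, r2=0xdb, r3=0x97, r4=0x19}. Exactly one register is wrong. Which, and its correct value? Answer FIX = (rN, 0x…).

[0] flags=1000 → (cmp)
[1] flags=1000 LT?T → r2=0x8b
[2] flags=1000 VC?T → r3=0x97
[3] flags=1000 → (cmp)
[4] flags=1000 LE?T → r2=0xac
[5] flags=1000 VC?T → r2=0x68
[6] flags=1000 GE?F → skip
[7] flags=0011 → (cmp)
[8] flags=0011 LE?T → r4=0x19
[9] flags=0011 LE?T → r2=0x38
[10] flags=0011 HI?T → r0=0x84

FIX = (r2, 0x38)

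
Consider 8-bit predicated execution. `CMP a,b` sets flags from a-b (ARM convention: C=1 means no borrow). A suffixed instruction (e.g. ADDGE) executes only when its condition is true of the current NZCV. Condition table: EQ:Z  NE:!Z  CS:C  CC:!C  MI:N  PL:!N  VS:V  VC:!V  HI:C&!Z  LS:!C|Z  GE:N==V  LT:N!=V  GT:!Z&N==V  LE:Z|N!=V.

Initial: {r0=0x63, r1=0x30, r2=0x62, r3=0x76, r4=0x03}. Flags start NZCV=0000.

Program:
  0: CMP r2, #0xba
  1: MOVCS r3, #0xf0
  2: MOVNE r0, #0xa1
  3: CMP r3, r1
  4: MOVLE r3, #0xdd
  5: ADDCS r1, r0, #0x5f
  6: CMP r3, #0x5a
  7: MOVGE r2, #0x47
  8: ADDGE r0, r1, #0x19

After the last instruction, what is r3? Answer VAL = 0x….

VAL = 0x76

[0] flags=1001 → (cmp)
[1] flags=1001 CS?F → skip
[2] flags=1001 NE?T → r0=0xa1
[3] flags=0010 → (cmp)
[4] flags=0010 LE?F → skip
[5] flags=0010 CS?T → r1=0x00
[6] flags=0010 → (cmp)
[7] flags=0010 GE?T → r2=0x47
[8] flags=0010 GE?T → r0=0x19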